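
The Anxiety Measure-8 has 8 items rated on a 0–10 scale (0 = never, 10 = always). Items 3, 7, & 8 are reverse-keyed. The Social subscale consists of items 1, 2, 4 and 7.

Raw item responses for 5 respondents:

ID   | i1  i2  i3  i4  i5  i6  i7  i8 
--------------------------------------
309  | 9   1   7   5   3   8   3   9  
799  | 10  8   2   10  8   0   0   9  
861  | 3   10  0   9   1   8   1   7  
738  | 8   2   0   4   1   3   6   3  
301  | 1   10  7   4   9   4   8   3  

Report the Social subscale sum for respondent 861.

31

Respondent 861 raw: 3, 10, 0, 9, 1, 8, 1, 7.
Social items: 1, 2, 4, 7.
Reverse-coded (reversed = (0+10) − raw = 10 − raw):
  item 1: 3
  item 2: 10
  item 4: 9
  item 7: 10 − 1 = 9
Sum = 3 + 10 + 9 + 9 = 31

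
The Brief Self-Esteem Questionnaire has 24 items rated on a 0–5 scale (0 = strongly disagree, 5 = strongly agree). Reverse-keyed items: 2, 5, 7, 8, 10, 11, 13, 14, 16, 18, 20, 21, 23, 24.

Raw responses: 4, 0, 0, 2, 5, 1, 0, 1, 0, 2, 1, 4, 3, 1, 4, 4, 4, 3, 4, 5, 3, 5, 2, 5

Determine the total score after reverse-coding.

Reverse-coded items (reversed = (0+5) − raw = 5 − raw):
  item 2: 5 − 0 = 5
  item 5: 5 − 5 = 0
  item 7: 5 − 0 = 5
  item 8: 5 − 1 = 4
  item 10: 5 − 2 = 3
  item 11: 5 − 1 = 4
  item 13: 5 − 3 = 2
  item 14: 5 − 1 = 4
  item 16: 5 − 4 = 1
  item 18: 5 − 3 = 2
  item 20: 5 − 5 = 0
  item 21: 5 − 3 = 2
  item 23: 5 − 2 = 3
  item 24: 5 − 5 = 0
After reverse-coding: 4, 5, 0, 2, 0, 1, 5, 4, 0, 3, 4, 4, 2, 4, 4, 1, 4, 2, 4, 0, 2, 5, 3, 0
Total = 4 + 5 + 0 + 2 + 0 + 1 + 5 + 4 + 0 + 3 + 4 + 4 + 2 + 4 + 4 + 1 + 4 + 2 + 4 + 0 + 2 + 5 + 3 + 0 = 63

63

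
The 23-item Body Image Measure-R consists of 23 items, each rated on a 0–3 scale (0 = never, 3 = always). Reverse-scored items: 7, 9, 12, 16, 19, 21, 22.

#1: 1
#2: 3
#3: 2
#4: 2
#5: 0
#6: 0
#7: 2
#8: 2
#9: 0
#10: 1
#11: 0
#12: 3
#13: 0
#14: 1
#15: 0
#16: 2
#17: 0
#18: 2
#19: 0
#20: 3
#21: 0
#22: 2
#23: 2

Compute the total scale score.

31

Apply reverse scoring (reverse-coded value = 3 − response):
  item 7: 3 − 2 = 1
  item 9: 3 − 0 = 3
  item 12: 3 − 3 = 0
  item 16: 3 − 2 = 1
  item 19: 3 − 0 = 3
  item 21: 3 − 0 = 3
  item 22: 3 − 2 = 1
Scored items: 1, 3, 2, 2, 0, 0, 1, 2, 3, 1, 0, 0, 0, 1, 0, 1, 0, 2, 3, 3, 3, 1, 2
Total = 1 + 3 + 2 + 2 + 0 + 0 + 1 + 2 + 3 + 1 + 0 + 0 + 0 + 1 + 0 + 1 + 0 + 2 + 3 + 3 + 3 + 1 + 2 = 31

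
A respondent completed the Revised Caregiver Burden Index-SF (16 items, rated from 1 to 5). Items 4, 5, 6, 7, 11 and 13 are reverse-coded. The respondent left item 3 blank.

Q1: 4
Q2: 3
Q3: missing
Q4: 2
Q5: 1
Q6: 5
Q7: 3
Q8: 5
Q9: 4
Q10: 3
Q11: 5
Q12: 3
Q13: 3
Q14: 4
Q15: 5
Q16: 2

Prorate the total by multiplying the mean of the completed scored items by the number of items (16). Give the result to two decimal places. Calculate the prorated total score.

53.33

Reverse-coded (reversed = (1+5) − raw = 6 − raw):
  item 4: 6 − 2 = 4
  item 5: 6 − 1 = 5
  item 6: 6 − 5 = 1
  item 7: 6 − 3 = 3
  item 11: 6 − 5 = 1
  item 13: 6 − 3 = 3
Completed scored items (15 of 16): 4, 3, 4, 5, 1, 3, 5, 4, 3, 1, 3, 3, 4, 5, 2; sum = 50.
Person mean = 50 / 15 ≈ 3.3333
Prorated total = (50 / 15) × 16 = 53.33 (to 2 dp)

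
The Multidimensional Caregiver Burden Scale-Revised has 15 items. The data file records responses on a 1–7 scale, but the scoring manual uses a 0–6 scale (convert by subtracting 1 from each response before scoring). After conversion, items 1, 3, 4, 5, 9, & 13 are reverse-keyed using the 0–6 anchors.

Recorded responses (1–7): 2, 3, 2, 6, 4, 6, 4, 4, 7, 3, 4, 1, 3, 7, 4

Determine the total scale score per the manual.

45

Convert to 0–6: 1, 2, 1, 5, 3, 5, 3, 3, 6, 2, 3, 0, 2, 6, 3
Reverse-coded (reversed = (0+6) − raw = 6 − raw):
  item 1: 6 − 1 = 5
  item 3: 6 − 1 = 5
  item 4: 6 − 5 = 1
  item 5: 6 − 3 = 3
  item 9: 6 − 6 = 0
  item 13: 6 − 2 = 4
Scored: 5, 2, 5, 1, 3, 5, 3, 3, 0, 2, 3, 0, 4, 6, 3
Total = 45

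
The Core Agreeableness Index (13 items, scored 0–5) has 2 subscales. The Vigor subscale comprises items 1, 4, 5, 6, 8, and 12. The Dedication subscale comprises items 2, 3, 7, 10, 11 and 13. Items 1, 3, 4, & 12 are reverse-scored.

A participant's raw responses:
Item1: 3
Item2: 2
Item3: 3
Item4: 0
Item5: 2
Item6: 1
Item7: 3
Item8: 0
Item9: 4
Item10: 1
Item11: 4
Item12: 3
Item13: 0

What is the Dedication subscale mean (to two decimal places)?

Dedication items: 2, 3, 7, 10, 11, 13.
Of these, item 3 is reverse-scored; reverse-coded value = 5 − response.
  item 2: 2
  item 3: 5 − 3 = 2
  item 7: 3
  item 10: 1
  item 11: 4
  item 13: 0
Sum = 2 + 2 + 3 + 1 + 4 + 0 = 12
Mean = 12 / 6 = 2.00

2.00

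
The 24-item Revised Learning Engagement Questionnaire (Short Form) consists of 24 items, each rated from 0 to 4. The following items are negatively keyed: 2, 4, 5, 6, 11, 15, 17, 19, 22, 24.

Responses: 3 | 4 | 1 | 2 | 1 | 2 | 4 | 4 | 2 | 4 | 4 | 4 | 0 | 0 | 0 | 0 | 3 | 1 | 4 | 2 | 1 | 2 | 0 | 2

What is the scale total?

42

Reverse-coded items (on a 0–4 scale, reversed = 4 − raw):
  item 2: 4 − 4 = 0
  item 4: 4 − 2 = 2
  item 5: 4 − 1 = 3
  item 6: 4 − 2 = 2
  item 11: 4 − 4 = 0
  item 15: 4 − 0 = 4
  item 17: 4 − 3 = 1
  item 19: 4 − 4 = 0
  item 22: 4 − 2 = 2
  item 24: 4 − 2 = 2
Scored responses: 3, 0, 1, 2, 3, 2, 4, 4, 2, 4, 0, 4, 0, 0, 4, 0, 1, 1, 0, 2, 1, 2, 0, 2
Total = 3 + 0 + 1 + 2 + 3 + 2 + 4 + 4 + 2 + 4 + 0 + 4 + 0 + 0 + 4 + 0 + 1 + 1 + 0 + 2 + 1 + 2 + 0 + 2 = 42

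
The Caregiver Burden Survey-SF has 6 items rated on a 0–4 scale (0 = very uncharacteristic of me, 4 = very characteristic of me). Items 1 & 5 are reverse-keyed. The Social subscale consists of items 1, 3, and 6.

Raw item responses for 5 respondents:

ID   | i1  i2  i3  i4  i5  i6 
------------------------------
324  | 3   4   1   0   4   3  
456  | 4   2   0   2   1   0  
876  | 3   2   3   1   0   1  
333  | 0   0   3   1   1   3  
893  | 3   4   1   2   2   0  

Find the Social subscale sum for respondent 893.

Respondent 893 raw: 3, 4, 1, 2, 2, 0.
Social items: 1, 3, 6.
Reverse-coded (on a 0–4 scale, reversed = 4 − raw):
  item 1: 4 − 3 = 1
  item 3: 1
  item 6: 0
Sum = 1 + 1 + 0 = 2

2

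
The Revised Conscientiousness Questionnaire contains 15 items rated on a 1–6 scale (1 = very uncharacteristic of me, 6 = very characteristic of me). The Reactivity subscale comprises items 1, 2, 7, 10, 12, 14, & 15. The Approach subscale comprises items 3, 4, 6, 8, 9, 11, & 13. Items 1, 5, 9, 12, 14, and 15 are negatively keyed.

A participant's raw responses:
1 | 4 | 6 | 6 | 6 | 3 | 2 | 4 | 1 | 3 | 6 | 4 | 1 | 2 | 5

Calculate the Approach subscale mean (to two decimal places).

Approach items: 3, 4, 6, 8, 9, 11, 13.
Of these, item 9 is negatively keyed; on a 1–6 scale, reversed = 7 − raw.
  item 3: 6
  item 4: 6
  item 6: 3
  item 8: 4
  item 9: 7 − 1 = 6
  item 11: 6
  item 13: 1
Sum = 6 + 6 + 3 + 4 + 6 + 6 + 1 = 32
Mean = 32 / 7 = 4.57

4.57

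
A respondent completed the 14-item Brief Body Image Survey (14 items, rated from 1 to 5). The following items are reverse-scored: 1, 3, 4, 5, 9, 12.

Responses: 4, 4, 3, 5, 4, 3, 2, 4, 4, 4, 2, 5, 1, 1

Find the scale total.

32

Reverse-coded items (reverse-coded value = 6 − response):
  item 1: 6 − 4 = 2
  item 3: 6 − 3 = 3
  item 4: 6 − 5 = 1
  item 5: 6 − 4 = 2
  item 9: 6 − 4 = 2
  item 12: 6 − 5 = 1
Scored items: 2, 4, 3, 1, 2, 3, 2, 4, 2, 4, 2, 1, 1, 1
Total = 2 + 4 + 3 + 1 + 2 + 3 + 2 + 4 + 2 + 4 + 2 + 1 + 1 + 1 = 32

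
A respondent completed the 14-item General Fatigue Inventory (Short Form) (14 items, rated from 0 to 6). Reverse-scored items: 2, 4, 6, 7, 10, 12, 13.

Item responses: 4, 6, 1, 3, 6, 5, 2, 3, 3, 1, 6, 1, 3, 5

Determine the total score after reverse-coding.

Reverse-coded items (reversed = (0+6) − raw = 6 − raw):
  item 2: 6 − 6 = 0
  item 4: 6 − 3 = 3
  item 6: 6 − 5 = 1
  item 7: 6 − 2 = 4
  item 10: 6 − 1 = 5
  item 12: 6 − 1 = 5
  item 13: 6 − 3 = 3
Scored responses: 4, 0, 1, 3, 6, 1, 4, 3, 3, 5, 6, 5, 3, 5
Total = 4 + 0 + 1 + 3 + 6 + 1 + 4 + 3 + 3 + 5 + 6 + 5 + 3 + 5 = 49

49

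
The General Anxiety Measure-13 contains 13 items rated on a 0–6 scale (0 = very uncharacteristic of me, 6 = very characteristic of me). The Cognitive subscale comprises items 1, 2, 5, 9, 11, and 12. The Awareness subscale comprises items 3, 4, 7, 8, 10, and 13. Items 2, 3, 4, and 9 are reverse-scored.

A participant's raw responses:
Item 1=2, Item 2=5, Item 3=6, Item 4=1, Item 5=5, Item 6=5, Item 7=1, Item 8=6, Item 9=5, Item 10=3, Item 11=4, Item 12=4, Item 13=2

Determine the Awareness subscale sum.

Awareness items: 3, 4, 7, 8, 10, 13.
Of these, items 3 and 4 are reverse-scored; reversed = (0+6) − raw = 6 − raw.
  item 3: 6 − 6 = 0
  item 4: 6 − 1 = 5
  item 7: 1
  item 8: 6
  item 10: 3
  item 13: 2
Sum = 0 + 5 + 1 + 6 + 3 + 2 = 17

17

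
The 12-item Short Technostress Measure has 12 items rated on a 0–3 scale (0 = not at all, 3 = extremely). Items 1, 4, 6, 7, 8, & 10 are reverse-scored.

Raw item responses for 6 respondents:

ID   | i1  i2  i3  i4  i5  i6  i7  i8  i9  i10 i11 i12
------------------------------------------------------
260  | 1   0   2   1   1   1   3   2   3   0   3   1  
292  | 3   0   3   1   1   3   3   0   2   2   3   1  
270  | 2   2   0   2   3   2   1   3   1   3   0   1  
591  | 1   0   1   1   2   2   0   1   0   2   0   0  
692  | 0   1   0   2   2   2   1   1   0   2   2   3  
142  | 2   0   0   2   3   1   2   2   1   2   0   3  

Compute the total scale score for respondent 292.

16

Respondent 292 raw: 3, 0, 3, 1, 1, 3, 3, 0, 2, 2, 3, 1.
Reverse-coded (on a 0–3 scale, reversed = 3 − raw):
  item 1: 3 − 3 = 0
  item 2: 0
  item 3: 3
  item 4: 3 − 1 = 2
  item 5: 1
  item 6: 3 − 3 = 0
  item 7: 3 − 3 = 0
  item 8: 3 − 0 = 3
  item 9: 2
  item 10: 3 − 2 = 1
  item 11: 3
  item 12: 1
Sum = 0 + 0 + 3 + 2 + 1 + 0 + 0 + 3 + 2 + 1 + 3 + 1 = 16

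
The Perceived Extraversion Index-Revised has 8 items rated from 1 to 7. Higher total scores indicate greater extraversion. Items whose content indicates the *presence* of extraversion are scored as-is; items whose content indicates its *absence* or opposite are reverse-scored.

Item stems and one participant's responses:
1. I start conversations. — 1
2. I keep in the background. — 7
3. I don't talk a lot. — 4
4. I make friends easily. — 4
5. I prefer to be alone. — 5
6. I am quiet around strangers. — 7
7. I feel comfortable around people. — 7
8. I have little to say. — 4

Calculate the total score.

25

Items 2, 3, 5, 6, 8 describe the absence/opposite of extraversion → reverse-score.
reverse-coded value = 8 − response.
  item 1: 1
  item 2: 8 − 7 = 1
  item 3: 8 − 4 = 4
  item 4: 4
  item 5: 8 − 5 = 3
  item 6: 8 − 7 = 1
  item 7: 7
  item 8: 8 − 4 = 4
Total = 1 + 1 + 4 + 4 + 3 + 1 + 7 + 4 = 25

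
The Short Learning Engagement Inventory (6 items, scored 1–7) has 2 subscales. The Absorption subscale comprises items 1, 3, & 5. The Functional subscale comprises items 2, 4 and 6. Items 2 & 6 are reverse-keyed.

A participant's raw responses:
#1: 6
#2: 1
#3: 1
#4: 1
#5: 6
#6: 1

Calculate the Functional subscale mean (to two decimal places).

5.00

Functional items: 2, 4, 6.
Of these, items 2 and 6 are reverse-keyed; reverse-coded value = 8 − response.
  item 2: 8 − 1 = 7
  item 4: 1
  item 6: 8 − 1 = 7
Sum = 7 + 1 + 7 = 15
Mean = 15 / 3 = 5.00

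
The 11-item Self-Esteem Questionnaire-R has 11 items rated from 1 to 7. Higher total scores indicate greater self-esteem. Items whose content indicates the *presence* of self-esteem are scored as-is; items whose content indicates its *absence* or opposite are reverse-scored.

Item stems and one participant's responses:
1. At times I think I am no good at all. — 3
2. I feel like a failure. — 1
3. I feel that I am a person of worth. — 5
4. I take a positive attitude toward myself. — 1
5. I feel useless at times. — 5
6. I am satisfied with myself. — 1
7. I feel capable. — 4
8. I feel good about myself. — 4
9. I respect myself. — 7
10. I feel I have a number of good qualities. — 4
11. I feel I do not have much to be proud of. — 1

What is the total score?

48

Items 1, 2, 5, 11 describe the absence/opposite of self-esteem → reverse-score.
on a 1–7 scale, reversed = 8 − raw.
  item 1: 8 − 3 = 5
  item 2: 8 − 1 = 7
  item 3: 5
  item 4: 1
  item 5: 8 − 5 = 3
  item 6: 1
  item 7: 4
  item 8: 4
  item 9: 7
  item 10: 4
  item 11: 8 − 1 = 7
Total = 5 + 7 + 5 + 1 + 3 + 1 + 4 + 4 + 7 + 4 + 7 = 48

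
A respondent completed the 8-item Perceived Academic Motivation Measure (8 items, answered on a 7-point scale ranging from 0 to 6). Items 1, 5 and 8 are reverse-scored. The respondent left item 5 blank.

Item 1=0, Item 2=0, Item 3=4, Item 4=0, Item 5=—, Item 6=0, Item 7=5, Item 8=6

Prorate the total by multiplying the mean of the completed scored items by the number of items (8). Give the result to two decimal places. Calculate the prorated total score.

17.14

Reverse-coded (reversed = (0+6) − raw = 6 − raw):
  item 1: 6 − 0 = 6
  item 8: 6 − 6 = 0
Completed scored items (7 of 8): 6, 0, 4, 0, 0, 5, 0; sum = 15.
Person mean = 15 / 7 ≈ 2.1429
Prorated total = (15 / 7) × 8 = 17.14 (to 2 dp)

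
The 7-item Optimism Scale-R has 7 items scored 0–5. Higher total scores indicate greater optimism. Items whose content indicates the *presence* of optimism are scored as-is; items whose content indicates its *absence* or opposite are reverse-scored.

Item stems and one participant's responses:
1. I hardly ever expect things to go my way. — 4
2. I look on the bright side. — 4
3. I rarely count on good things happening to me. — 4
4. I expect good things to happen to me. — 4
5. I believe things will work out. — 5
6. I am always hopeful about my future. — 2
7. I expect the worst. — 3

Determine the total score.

Items 1, 3, 7 describe the absence/opposite of optimism → reverse-score.
on a 0–5 scale, reversed = 5 − raw.
  item 1: 5 − 4 = 1
  item 2: 4
  item 3: 5 − 4 = 1
  item 4: 4
  item 5: 5
  item 6: 2
  item 7: 5 − 3 = 2
Total = 1 + 4 + 1 + 4 + 5 + 2 + 2 = 19

19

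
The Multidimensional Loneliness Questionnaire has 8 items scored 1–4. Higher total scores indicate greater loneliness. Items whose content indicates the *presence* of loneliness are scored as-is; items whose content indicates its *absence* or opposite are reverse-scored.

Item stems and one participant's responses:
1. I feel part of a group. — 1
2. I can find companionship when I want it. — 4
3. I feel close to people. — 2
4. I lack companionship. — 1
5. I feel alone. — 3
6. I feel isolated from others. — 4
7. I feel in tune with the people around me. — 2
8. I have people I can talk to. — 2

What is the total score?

22

Items 1, 2, 3, 7, 8 describe the absence/opposite of loneliness → reverse-score.
on a 1–4 scale, reversed = 5 − raw.
  item 1: 5 − 1 = 4
  item 2: 5 − 4 = 1
  item 3: 5 − 2 = 3
  item 4: 1
  item 5: 3
  item 6: 4
  item 7: 5 − 2 = 3
  item 8: 5 − 2 = 3
Total = 4 + 1 + 3 + 1 + 3 + 4 + 3 + 3 = 22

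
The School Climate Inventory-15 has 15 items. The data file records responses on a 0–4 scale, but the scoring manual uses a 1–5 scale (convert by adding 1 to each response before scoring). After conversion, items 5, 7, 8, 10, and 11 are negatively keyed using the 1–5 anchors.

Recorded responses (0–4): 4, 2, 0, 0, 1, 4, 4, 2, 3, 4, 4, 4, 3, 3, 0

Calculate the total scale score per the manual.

Convert to 1–5: 5, 3, 1, 1, 2, 5, 5, 3, 4, 5, 5, 5, 4, 4, 1
Reverse-coded (on a 1–5 scale, reversed = 6 − raw):
  item 5: 6 − 2 = 4
  item 7: 6 − 5 = 1
  item 8: 6 − 3 = 3
  item 10: 6 − 5 = 1
  item 11: 6 − 5 = 1
Scored: 5, 3, 1, 1, 4, 5, 1, 3, 4, 1, 1, 5, 4, 4, 1
Total = 43

43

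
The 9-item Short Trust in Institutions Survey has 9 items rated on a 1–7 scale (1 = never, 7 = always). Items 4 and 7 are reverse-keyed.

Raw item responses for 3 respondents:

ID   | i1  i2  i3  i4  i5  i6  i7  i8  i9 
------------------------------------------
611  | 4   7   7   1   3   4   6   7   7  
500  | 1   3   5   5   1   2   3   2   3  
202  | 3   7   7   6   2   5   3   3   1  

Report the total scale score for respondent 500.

25

Respondent 500 raw: 1, 3, 5, 5, 1, 2, 3, 2, 3.
Reverse-coded (reverse-coded value = 8 − response):
  item 1: 1
  item 2: 3
  item 3: 5
  item 4: 8 − 5 = 3
  item 5: 1
  item 6: 2
  item 7: 8 − 3 = 5
  item 8: 2
  item 9: 3
Sum = 1 + 3 + 5 + 3 + 1 + 2 + 5 + 2 + 3 = 25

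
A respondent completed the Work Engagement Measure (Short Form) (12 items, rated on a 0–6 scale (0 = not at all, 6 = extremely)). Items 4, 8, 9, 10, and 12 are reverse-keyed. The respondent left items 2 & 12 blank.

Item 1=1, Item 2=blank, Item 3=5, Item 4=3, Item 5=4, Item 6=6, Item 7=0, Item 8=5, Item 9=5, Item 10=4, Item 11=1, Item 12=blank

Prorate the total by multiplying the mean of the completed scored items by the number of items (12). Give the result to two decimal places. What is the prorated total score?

28.80

Reverse-coded (on a 0–6 scale, reversed = 6 − raw):
  item 4: 6 − 3 = 3
  item 8: 6 − 5 = 1
  item 9: 6 − 5 = 1
  item 10: 6 − 4 = 2
Completed scored items (10 of 12): 1, 5, 3, 4, 6, 0, 1, 1, 2, 1; sum = 24.
Person mean = 24 / 10 ≈ 2.4000
Prorated total = (24 / 10) × 12 = 28.80 (to 2 dp)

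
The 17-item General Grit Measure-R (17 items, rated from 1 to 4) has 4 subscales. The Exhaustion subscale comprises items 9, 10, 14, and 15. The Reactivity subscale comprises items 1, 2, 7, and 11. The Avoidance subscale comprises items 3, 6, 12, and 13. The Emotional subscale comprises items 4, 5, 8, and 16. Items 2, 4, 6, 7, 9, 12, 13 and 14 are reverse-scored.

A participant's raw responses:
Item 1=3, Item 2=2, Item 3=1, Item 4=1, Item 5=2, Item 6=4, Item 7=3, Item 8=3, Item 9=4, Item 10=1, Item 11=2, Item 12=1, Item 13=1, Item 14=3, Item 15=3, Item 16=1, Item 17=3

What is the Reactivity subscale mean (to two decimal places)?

2.50

Reactivity items: 1, 2, 7, 11.
Of these, items 2 and 7 are reverse-scored; reversed = (1+4) − raw = 5 − raw.
  item 1: 3
  item 2: 5 − 2 = 3
  item 7: 5 − 3 = 2
  item 11: 2
Sum = 3 + 3 + 2 + 2 = 10
Mean = 10 / 4 = 2.50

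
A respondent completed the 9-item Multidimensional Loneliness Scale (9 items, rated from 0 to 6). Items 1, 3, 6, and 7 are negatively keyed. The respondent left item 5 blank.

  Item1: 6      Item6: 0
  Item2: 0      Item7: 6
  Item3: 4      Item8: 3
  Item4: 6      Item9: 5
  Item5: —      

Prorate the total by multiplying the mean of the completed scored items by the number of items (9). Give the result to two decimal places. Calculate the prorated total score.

Reverse-coded (on a 0–6 scale, reversed = 6 − raw):
  item 1: 6 − 6 = 0
  item 3: 6 − 4 = 2
  item 6: 6 − 0 = 6
  item 7: 6 − 6 = 0
Completed scored items (8 of 9): 0, 0, 2, 6, 6, 0, 3, 5; sum = 22.
Person mean = 22 / 8 ≈ 2.7500
Prorated total = (22 / 8) × 9 = 24.75 (to 2 dp)

24.75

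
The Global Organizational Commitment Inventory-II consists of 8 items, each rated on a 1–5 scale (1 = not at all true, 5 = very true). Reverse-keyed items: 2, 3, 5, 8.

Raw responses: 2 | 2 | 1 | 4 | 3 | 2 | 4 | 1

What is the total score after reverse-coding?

Reverse-coded items (reverse-coded value = 6 − response):
  item 2: 6 − 2 = 4
  item 3: 6 − 1 = 5
  item 5: 6 − 3 = 3
  item 8: 6 − 1 = 5
Scored responses: 2, 4, 5, 4, 3, 2, 4, 5
Total = 2 + 4 + 5 + 4 + 3 + 2 + 4 + 5 = 29

29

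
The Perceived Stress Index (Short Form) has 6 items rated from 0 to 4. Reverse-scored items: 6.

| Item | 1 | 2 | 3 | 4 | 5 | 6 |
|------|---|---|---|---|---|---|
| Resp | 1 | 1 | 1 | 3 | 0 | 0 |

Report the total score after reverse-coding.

10

Reverse-scored items use 4 − raw:
  item 6: 4 − 0 = 4
Scored responses: 1, 1, 1, 3, 0, 4
Total = 1 + 1 + 1 + 3 + 0 + 4 = 10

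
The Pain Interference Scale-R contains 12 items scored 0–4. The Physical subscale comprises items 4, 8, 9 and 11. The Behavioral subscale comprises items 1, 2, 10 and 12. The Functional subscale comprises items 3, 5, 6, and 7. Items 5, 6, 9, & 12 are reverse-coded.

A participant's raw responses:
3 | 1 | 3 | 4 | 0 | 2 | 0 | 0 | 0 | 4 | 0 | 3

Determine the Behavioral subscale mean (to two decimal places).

Behavioral items: 1, 2, 10, 12.
Of these, item 12 is reverse-coded; reversed = (0+4) − raw = 4 − raw.
  item 1: 3
  item 2: 1
  item 10: 4
  item 12: 4 − 3 = 1
Sum = 3 + 1 + 4 + 1 = 9
Mean = 9 / 4 = 2.25

2.25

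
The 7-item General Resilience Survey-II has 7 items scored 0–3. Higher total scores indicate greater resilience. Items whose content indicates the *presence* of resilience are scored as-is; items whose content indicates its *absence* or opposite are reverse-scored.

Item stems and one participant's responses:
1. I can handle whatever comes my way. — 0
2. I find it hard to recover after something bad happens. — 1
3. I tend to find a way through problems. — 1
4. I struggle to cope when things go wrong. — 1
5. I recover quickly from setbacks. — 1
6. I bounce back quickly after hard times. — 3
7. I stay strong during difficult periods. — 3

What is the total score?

12

Items 2, 4 describe the absence/opposite of resilience → reverse-score.
on a 0–3 scale, reversed = 3 − raw.
  item 1: 0
  item 2: 3 − 1 = 2
  item 3: 1
  item 4: 3 − 1 = 2
  item 5: 1
  item 6: 3
  item 7: 3
Total = 0 + 2 + 1 + 2 + 1 + 3 + 3 = 12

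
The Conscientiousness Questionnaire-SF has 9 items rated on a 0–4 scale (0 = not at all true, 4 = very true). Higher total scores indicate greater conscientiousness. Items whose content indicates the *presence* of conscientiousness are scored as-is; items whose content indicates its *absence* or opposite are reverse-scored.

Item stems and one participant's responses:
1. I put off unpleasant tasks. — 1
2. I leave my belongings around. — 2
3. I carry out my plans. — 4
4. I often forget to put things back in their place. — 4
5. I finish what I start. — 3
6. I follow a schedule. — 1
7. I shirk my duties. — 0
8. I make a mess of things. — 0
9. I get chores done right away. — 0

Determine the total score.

21

Items 1, 2, 4, 7, 8 describe the absence/opposite of conscientiousness → reverse-score.
on a 0–4 scale, reversed = 4 − raw.
  item 1: 4 − 1 = 3
  item 2: 4 − 2 = 2
  item 3: 4
  item 4: 4 − 4 = 0
  item 5: 3
  item 6: 1
  item 7: 4 − 0 = 4
  item 8: 4 − 0 = 4
  item 9: 0
Total = 3 + 2 + 4 + 0 + 3 + 1 + 4 + 4 + 0 = 21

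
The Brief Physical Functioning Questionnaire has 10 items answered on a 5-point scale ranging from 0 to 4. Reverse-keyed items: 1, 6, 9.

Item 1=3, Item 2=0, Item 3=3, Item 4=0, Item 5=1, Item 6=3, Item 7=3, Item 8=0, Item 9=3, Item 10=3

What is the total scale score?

Raw sum = 19. Reverse-keyed items: 1, 6, 9; their raw sum = 9.
Each reversal replaces raw with 4 − raw, changing the total by 4 − 2·raw per item.
Total = 19 + 3·4 − 2·9 = 19 + 12 − 18 = 13

13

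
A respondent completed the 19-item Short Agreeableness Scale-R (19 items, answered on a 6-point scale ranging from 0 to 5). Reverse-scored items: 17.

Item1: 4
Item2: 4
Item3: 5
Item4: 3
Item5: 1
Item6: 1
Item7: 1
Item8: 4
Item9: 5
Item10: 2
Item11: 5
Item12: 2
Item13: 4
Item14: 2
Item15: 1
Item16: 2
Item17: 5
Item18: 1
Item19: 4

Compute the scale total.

Reverse-coded items (on a 0–5 scale, reversed = 5 − raw):
  item 17: 5 − 5 = 0
After reverse-coding: 4, 4, 5, 3, 1, 1, 1, 4, 5, 2, 5, 2, 4, 2, 1, 2, 0, 1, 4
Total = 4 + 4 + 5 + 3 + 1 + 1 + 1 + 4 + 5 + 2 + 5 + 2 + 4 + 2 + 1 + 2 + 0 + 1 + 4 = 51

51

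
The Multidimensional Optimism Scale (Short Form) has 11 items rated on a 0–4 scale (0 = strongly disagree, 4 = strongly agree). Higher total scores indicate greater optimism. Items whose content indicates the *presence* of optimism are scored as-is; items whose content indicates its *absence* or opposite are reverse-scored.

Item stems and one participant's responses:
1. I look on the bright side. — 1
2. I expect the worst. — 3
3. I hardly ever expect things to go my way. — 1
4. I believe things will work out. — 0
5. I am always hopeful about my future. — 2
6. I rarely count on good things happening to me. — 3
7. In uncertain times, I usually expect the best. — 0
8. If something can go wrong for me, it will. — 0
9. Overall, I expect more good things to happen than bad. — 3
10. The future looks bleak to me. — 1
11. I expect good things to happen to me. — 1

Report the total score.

19

Items 2, 3, 6, 8, 10 describe the absence/opposite of optimism → reverse-score.
reversed = (0+4) − raw = 4 − raw.
  item 1: 1
  item 2: 4 − 3 = 1
  item 3: 4 − 1 = 3
  item 4: 0
  item 5: 2
  item 6: 4 − 3 = 1
  item 7: 0
  item 8: 4 − 0 = 4
  item 9: 3
  item 10: 4 − 1 = 3
  item 11: 1
Total = 1 + 1 + 3 + 0 + 2 + 1 + 0 + 4 + 3 + 3 + 1 = 19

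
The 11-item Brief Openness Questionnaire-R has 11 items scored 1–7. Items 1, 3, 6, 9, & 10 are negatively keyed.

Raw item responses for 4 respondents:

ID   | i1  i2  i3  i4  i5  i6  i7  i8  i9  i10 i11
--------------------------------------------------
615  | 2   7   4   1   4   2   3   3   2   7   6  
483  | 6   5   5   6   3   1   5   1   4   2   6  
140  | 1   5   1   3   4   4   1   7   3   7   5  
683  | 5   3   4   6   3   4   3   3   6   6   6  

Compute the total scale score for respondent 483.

Respondent 483 raw: 6, 5, 5, 6, 3, 1, 5, 1, 4, 2, 6.
Reverse-coded (reverse-coded value = 8 − response):
  item 1: 8 − 6 = 2
  item 2: 5
  item 3: 8 − 5 = 3
  item 4: 6
  item 5: 3
  item 6: 8 − 1 = 7
  item 7: 5
  item 8: 1
  item 9: 8 − 4 = 4
  item 10: 8 − 2 = 6
  item 11: 6
Sum = 2 + 5 + 3 + 6 + 3 + 7 + 5 + 1 + 4 + 6 + 6 = 48

48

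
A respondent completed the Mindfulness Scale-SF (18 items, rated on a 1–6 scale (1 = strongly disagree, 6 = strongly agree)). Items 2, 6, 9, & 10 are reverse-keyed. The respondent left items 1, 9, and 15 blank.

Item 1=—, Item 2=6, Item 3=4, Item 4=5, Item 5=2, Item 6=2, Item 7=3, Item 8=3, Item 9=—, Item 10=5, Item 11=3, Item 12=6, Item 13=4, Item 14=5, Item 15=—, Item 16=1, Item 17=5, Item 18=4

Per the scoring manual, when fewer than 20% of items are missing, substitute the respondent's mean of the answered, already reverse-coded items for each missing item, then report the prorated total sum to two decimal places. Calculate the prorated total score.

63.60

Reverse-coded (on a 1–6 scale, reversed = 7 − raw):
  item 2: 7 − 6 = 1
  item 6: 7 − 2 = 5
  item 10: 7 − 5 = 2
Completed scored items (15 of 18): 1, 4, 5, 2, 5, 3, 3, 2, 3, 6, 4, 5, 1, 5, 4; sum = 53.
Person mean = 53 / 15 ≈ 3.5333
Prorated total = (53 / 15) × 18 = 63.60 (to 2 dp)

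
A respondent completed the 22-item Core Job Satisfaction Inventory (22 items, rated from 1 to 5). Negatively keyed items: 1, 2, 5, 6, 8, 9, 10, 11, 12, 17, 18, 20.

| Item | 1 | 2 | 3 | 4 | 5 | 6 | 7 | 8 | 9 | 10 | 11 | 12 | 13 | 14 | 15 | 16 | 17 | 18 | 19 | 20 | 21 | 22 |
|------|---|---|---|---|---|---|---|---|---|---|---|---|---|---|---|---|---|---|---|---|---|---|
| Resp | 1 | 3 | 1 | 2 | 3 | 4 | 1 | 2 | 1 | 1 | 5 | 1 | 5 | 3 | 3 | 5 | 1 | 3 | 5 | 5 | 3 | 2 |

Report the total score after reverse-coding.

Reversing items 1, 2, 5, 6, 8, 9, 10, 11, 12, 17, 18, & 20 with 6 − raw:
Total = (6−1) + (6−3) + 1 + 2 + (6−3) + (6−4) + 1 + (6−2) + (6−1) + (6−1) + (6−5) + (6−1) + 5 + 3 + 3 + 5 + (6−1) + (6−3) + 5 + (6−5) + 3 + 2
      = 5 + 3 + 1 + 2 + 3 + 2 + 1 + 4 + 5 + 5 + 1 + 5 + 5 + 3 + 3 + 5 + 5 + 3 + 5 + 1 + 3 + 2 = 72

72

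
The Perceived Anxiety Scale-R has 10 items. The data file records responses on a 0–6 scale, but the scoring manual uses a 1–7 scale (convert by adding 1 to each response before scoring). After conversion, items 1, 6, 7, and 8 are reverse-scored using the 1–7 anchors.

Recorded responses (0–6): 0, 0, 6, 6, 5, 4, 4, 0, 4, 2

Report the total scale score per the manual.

49

Convert to 1–7: 1, 1, 7, 7, 6, 5, 5, 1, 5, 3
Reverse-coded (reversed = (1+7) − raw = 8 − raw):
  item 1: 8 − 1 = 7
  item 6: 8 − 5 = 3
  item 7: 8 − 5 = 3
  item 8: 8 − 1 = 7
Scored: 7, 1, 7, 7, 6, 3, 3, 7, 5, 3
Total = 49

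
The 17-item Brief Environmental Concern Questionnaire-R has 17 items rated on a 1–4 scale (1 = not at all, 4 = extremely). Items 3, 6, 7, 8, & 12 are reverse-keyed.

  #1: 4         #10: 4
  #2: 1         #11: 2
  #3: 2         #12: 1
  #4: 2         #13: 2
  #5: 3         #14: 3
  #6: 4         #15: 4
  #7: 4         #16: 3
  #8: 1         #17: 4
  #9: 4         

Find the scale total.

49

Reverse-keyed items use 5 − raw:
  item 3: 5 − 2 = 3
  item 6: 5 − 4 = 1
  item 7: 5 − 4 = 1
  item 8: 5 − 1 = 4
  item 12: 5 − 1 = 4
Scored responses: 4, 1, 3, 2, 3, 1, 1, 4, 4, 4, 2, 4, 2, 3, 4, 3, 4
Total = 4 + 1 + 3 + 2 + 3 + 1 + 1 + 4 + 4 + 4 + 2 + 4 + 2 + 3 + 4 + 3 + 4 = 49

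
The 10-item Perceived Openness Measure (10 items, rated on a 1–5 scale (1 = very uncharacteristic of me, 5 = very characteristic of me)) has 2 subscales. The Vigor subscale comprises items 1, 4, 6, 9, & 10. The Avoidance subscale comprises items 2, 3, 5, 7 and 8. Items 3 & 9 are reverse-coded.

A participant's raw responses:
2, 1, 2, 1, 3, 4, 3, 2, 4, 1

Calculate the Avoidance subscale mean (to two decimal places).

Avoidance items: 2, 3, 5, 7, 8.
Of these, item 3 is reverse-coded; reverse-coded value = 6 − response.
  item 2: 1
  item 3: 6 − 2 = 4
  item 5: 3
  item 7: 3
  item 8: 2
Sum = 1 + 4 + 3 + 3 + 2 = 13
Mean = 13 / 5 = 2.60

2.60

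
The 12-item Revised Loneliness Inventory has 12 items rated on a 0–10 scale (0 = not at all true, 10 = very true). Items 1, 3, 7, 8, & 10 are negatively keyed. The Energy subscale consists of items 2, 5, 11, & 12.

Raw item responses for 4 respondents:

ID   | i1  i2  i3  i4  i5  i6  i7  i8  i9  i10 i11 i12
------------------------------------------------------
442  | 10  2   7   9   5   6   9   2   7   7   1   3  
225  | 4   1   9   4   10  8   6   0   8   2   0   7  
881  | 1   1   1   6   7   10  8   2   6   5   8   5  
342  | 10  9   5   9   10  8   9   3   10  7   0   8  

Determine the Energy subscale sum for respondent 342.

27

Respondent 342 raw: 10, 9, 5, 9, 10, 8, 9, 3, 10, 7, 0, 8.
Energy items: 2, 5, 11, 12.
Reverse-coded (reversed = (0+10) − raw = 10 − raw):
  item 2: 9
  item 5: 10
  item 11: 0
  item 12: 8
Sum = 9 + 10 + 0 + 8 = 27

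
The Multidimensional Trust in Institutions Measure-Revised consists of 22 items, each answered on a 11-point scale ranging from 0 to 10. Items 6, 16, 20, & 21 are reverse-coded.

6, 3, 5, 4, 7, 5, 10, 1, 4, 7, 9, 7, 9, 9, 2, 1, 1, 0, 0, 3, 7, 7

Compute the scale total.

115

Raw sum = 107. Reverse-coded items: 6, 16, 20, 21; their raw sum = 16.
Each reversal replaces raw with 10 − raw, changing the total by 10 − 2·raw per item.
Total = 107 + 4·10 − 2·16 = 107 + 40 − 32 = 115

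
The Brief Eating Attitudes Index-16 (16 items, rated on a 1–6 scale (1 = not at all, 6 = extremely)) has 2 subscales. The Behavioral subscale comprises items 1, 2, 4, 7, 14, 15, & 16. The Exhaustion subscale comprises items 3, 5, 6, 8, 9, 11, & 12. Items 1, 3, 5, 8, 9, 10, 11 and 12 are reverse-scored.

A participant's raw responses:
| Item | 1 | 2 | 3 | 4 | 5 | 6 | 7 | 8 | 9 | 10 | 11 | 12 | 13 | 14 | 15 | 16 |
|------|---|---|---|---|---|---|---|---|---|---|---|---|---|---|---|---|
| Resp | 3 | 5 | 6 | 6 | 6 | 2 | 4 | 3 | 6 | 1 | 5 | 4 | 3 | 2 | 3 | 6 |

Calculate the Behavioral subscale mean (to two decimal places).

Behavioral items: 1, 2, 4, 7, 14, 15, 16.
Of these, item 1 is reverse-scored; reverse-coded value = 7 − response.
  item 1: 7 − 3 = 4
  item 2: 5
  item 4: 6
  item 7: 4
  item 14: 2
  item 15: 3
  item 16: 6
Sum = 4 + 5 + 6 + 4 + 2 + 3 + 6 = 30
Mean = 30 / 7 = 4.29

4.29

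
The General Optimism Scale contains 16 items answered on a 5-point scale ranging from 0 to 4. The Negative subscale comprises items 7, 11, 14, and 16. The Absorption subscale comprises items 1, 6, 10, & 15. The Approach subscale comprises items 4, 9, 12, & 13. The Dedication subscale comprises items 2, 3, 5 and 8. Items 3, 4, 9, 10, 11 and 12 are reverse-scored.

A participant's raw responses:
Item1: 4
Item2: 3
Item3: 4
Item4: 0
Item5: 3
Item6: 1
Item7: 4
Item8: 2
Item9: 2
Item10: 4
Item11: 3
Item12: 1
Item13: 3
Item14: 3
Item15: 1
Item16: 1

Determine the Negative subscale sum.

9

Negative items: 7, 11, 14, 16.
Of these, item 11 is reverse-scored; reversed = (0+4) − raw = 4 − raw.
  item 7: 4
  item 11: 4 − 3 = 1
  item 14: 3
  item 16: 1
Sum = 4 + 1 + 3 + 1 = 9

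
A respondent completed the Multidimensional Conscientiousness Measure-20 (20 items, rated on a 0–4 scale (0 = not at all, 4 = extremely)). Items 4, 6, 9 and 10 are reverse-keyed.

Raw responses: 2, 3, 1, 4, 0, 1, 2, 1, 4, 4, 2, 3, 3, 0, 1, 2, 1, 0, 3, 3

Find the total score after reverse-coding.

Reversing items 4, 6, 9 and 10 with 4 − raw:
Total = 2 + 3 + 1 + (4−4) + 0 + (4−1) + 2 + 1 + (4−4) + (4−4) + 2 + 3 + 3 + 0 + 1 + 2 + 1 + 0 + 3 + 3
      = 2 + 3 + 1 + 0 + 0 + 3 + 2 + 1 + 0 + 0 + 2 + 3 + 3 + 0 + 1 + 2 + 1 + 0 + 3 + 3 = 30

30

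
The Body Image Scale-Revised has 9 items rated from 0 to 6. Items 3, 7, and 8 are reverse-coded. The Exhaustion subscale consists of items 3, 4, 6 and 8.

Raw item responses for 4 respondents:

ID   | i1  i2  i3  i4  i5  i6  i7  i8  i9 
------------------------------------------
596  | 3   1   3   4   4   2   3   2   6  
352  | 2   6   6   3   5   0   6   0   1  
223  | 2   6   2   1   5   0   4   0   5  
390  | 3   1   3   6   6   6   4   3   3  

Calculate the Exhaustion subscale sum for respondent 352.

9

Respondent 352 raw: 2, 6, 6, 3, 5, 0, 6, 0, 1.
Exhaustion items: 3, 4, 6, 8.
Reverse-coded (reverse-coded value = 6 − response):
  item 3: 6 − 6 = 0
  item 4: 3
  item 6: 0
  item 8: 6 − 0 = 6
Sum = 0 + 3 + 0 + 6 = 9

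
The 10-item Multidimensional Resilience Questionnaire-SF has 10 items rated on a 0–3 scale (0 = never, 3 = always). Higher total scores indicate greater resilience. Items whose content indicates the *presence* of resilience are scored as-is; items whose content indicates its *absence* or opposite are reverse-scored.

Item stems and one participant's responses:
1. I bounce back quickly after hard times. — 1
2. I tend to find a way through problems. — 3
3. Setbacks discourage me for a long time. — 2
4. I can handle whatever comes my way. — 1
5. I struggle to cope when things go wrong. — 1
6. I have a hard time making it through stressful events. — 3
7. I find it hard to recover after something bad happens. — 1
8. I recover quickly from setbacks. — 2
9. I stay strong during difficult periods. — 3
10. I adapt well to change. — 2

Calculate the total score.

17

Items 3, 5, 6, 7 describe the absence/opposite of resilience → reverse-score.
reverse-coded value = 3 − response.
  item 1: 1
  item 2: 3
  item 3: 3 − 2 = 1
  item 4: 1
  item 5: 3 − 1 = 2
  item 6: 3 − 3 = 0
  item 7: 3 − 1 = 2
  item 8: 2
  item 9: 3
  item 10: 2
Total = 1 + 3 + 1 + 1 + 2 + 0 + 2 + 2 + 3 + 2 = 17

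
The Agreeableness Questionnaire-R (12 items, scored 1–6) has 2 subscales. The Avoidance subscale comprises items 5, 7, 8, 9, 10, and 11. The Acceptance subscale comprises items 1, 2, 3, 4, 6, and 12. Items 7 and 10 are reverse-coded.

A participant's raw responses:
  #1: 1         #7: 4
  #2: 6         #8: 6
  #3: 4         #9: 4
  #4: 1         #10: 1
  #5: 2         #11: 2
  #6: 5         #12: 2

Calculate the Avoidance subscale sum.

23

Avoidance items: 5, 7, 8, 9, 10, 11.
Of these, items 7 and 10 are reverse-coded; reverse-coded value = 7 − response.
  item 5: 2
  item 7: 7 − 4 = 3
  item 8: 6
  item 9: 4
  item 10: 7 − 1 = 6
  item 11: 2
Sum = 2 + 3 + 6 + 4 + 6 + 2 = 23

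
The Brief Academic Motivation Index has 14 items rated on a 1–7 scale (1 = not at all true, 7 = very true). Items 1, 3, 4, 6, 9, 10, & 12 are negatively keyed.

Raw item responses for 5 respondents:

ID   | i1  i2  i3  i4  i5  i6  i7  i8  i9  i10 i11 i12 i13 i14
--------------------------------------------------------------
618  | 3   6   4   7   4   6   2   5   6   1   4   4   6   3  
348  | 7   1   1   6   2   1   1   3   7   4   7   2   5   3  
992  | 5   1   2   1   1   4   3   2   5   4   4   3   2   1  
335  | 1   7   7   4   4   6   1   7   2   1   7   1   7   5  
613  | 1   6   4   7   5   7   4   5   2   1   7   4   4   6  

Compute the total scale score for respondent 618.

Respondent 618 raw: 3, 6, 4, 7, 4, 6, 2, 5, 6, 1, 4, 4, 6, 3.
Reverse-coded (reverse-coded value = 8 − response):
  item 1: 8 − 3 = 5
  item 2: 6
  item 3: 8 − 4 = 4
  item 4: 8 − 7 = 1
  item 5: 4
  item 6: 8 − 6 = 2
  item 7: 2
  item 8: 5
  item 9: 8 − 6 = 2
  item 10: 8 − 1 = 7
  item 11: 4
  item 12: 8 − 4 = 4
  item 13: 6
  item 14: 3
Sum = 5 + 6 + 4 + 1 + 4 + 2 + 2 + 5 + 2 + 7 + 4 + 4 + 6 + 3 = 55

55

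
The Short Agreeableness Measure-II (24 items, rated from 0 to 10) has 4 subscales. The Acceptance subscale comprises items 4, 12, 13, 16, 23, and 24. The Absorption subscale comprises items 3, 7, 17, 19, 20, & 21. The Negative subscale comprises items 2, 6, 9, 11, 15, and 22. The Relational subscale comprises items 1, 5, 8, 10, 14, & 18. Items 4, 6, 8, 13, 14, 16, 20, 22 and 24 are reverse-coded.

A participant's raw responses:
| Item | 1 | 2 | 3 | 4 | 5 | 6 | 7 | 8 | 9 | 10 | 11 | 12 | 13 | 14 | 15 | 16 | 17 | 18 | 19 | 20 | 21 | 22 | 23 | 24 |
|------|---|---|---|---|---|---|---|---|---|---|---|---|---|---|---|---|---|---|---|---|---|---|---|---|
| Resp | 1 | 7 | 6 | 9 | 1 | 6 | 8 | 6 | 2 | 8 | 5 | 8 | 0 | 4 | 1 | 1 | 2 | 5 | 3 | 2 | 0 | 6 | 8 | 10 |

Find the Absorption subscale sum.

27

Absorption items: 3, 7, 17, 19, 20, 21.
Of these, item 20 is reverse-coded; reverse-coded value = 10 − response.
  item 3: 6
  item 7: 8
  item 17: 2
  item 19: 3
  item 20: 10 − 2 = 8
  item 21: 0
Sum = 6 + 8 + 2 + 3 + 8 + 0 = 27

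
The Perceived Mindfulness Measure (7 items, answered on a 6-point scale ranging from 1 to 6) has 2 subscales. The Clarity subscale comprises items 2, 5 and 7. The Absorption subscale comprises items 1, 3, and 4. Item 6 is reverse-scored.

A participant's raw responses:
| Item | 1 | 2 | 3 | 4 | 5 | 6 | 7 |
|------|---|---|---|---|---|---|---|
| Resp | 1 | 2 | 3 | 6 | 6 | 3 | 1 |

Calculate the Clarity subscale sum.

Clarity items: 2, 5, 7.
  item 2: 2
  item 5: 6
  item 7: 1
Sum = 2 + 6 + 1 = 9

9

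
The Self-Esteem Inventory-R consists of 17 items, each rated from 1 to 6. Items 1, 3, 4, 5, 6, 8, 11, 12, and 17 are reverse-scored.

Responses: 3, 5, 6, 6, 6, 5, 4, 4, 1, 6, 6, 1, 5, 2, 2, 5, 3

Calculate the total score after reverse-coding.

53

Reversing items 1, 3, 4, 5, 6, 8, 11, 12, & 17 with 7 − raw:
Total = (7−3) + 5 + (7−6) + (7−6) + (7−6) + (7−5) + 4 + (7−4) + 1 + 6 + (7−6) + (7−1) + 5 + 2 + 2 + 5 + (7−3)
      = 4 + 5 + 1 + 1 + 1 + 2 + 4 + 3 + 1 + 6 + 1 + 6 + 5 + 2 + 2 + 5 + 4 = 53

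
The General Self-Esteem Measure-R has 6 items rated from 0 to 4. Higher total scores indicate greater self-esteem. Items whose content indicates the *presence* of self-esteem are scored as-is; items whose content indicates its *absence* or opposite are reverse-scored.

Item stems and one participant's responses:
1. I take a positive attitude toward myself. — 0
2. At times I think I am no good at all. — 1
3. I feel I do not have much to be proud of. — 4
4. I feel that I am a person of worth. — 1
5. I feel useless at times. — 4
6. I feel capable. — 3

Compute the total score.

7

Items 2, 3, 5 describe the absence/opposite of self-esteem → reverse-score.
on a 0–4 scale, reversed = 4 − raw.
  item 1: 0
  item 2: 4 − 1 = 3
  item 3: 4 − 4 = 0
  item 4: 1
  item 5: 4 − 4 = 0
  item 6: 3
Total = 0 + 3 + 0 + 1 + 0 + 3 = 7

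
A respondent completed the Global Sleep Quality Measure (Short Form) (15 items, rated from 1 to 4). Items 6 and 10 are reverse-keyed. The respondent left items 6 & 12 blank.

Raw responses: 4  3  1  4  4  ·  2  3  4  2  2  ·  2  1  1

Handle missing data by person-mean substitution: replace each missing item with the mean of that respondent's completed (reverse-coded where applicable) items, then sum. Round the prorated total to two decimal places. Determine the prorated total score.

Reverse-coded (reverse-coded value = 5 − response):
  item 10: 5 − 2 = 3
Completed scored items (13 of 15): 4, 3, 1, 4, 4, 2, 3, 4, 3, 2, 2, 1, 1; sum = 34.
Person mean = 34 / 13 ≈ 2.6154
Prorated total = (34 / 13) × 15 = 39.23 (to 2 dp)

39.23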